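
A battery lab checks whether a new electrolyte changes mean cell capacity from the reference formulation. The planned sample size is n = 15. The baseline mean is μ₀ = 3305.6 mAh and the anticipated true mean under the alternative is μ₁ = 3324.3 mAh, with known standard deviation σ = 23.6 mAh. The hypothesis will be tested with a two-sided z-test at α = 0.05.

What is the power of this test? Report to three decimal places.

Standardized effect: d = |μ₁ − μ₀| / σ = |3324.3 − 3305.6| / 23.6 = 0.7924
Noncentrality parameter: δ = d·√n = 0.7924 × √15 = 3.0688
Two-sided α = 0.05 → critical value z_{0.025} = 1.960.
Power = Φ(δ − 1.960) + Φ(−δ − 1.960) = Φ(1.109) + Φ(-5.029) = 0.8663 + 0.0000 = 0.8663.

Power ≈ 0.866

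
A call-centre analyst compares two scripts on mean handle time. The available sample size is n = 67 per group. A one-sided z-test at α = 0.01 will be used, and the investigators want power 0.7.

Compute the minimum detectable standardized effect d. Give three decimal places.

d ≈ 0.493

Required noncentrality: δ = z_{0.01} + z_{0.30} = 2.326 + 0.524 = 2.851.
δ = d·√(n/2) ⇒ d = δ/√(n/2) = 2.851/√(67/2) = 0.4925.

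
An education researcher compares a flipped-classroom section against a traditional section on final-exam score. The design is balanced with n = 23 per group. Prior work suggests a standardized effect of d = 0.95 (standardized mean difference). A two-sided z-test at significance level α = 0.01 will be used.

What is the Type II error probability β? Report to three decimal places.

Noncentrality parameter: δ = d·√(n/2) = 0.95 × √(23/2) = 3.2216
Two-sided α = 0.01 → critical value z_{0.005} = 2.576.
Power = Φ(δ − 2.576) + Φ(−δ − 2.576) = Φ(0.646) + Φ(-5.797) = 0.7408 + 0.0000 = 0.7408.
Type II error: β = 1 − power = 1 − 0.7408 = 0.2592.

β ≈ 0.259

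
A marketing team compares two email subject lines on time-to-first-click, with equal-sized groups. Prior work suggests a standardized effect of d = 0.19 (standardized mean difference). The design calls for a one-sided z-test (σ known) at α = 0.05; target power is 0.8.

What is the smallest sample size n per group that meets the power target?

Set Φ(δ − 1.645) = 0.8; then δ − 1.645 = Φ⁻¹(0.8) = 0.842, giving δ = 2.486.
δ = d·√(n/2) ⇒ n = 2(δ/d)² = 2 × (2.486 / 0.19)² = 342.52.
Round up to the next whole unit.

n = 343 per group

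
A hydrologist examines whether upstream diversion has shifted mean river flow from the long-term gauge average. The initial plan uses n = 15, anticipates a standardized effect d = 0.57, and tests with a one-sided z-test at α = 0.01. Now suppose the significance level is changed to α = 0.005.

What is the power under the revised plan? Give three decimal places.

δ = d·√n = 0.57 × √15 = 2.2076 (unchanged). New critical value: z_{0.005} = 2.576.
Revised power = P(Z > 2.576 − δ) = Φ(-0.368) = 0.3564.

Power ≈ 0.356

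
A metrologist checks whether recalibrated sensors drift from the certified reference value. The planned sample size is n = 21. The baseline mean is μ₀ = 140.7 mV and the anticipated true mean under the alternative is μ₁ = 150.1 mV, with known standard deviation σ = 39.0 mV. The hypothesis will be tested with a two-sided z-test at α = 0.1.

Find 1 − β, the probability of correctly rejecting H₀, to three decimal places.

Standardized effect: d = |μ₁ − μ₀| / σ = |150.1 − 140.7| / 39.0 = 0.2410
Noncentrality parameter: λ = d·√n = 0.2410 × √21 = 1.1045
Two-sided α = 0.1 → critical value z_{0.05} = 1.645.
Power = Φ(λ − 1.645) + Φ(−λ − 1.645) = Φ(-0.540) + Φ(-2.749) = 0.2945 + 0.0030 = 0.2975.

Power ≈ 0.297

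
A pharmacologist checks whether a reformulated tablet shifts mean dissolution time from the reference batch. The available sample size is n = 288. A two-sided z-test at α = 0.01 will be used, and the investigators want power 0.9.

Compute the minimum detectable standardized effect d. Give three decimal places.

d ≈ 0.227

Need Φ(δ − 2.576) = 0.9, so δ = 2.576 + 1.282 = 3.857.
(Lower-tail contribution to power is negligible for δ > 0.)
δ = d·√n ⇒ d = δ/√n = 3.857/√288 = 0.2273.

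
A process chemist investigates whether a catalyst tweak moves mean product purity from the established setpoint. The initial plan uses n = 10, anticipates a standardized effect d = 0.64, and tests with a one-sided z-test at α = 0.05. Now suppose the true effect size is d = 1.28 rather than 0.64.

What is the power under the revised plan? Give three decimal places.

Power ≈ 0.992

With d = 1.28: δ = d·√n = 1.28 × √10 = 4.0477. Critical value z_{0.05} = 1.645.
Revised power = P(Z > 1.645 − δ) = Φ(2.403) = 0.9919.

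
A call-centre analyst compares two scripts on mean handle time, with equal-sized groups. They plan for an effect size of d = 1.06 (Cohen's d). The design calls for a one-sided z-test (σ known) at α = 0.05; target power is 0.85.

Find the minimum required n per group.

n = 13 per group

For power 0.85 need Φ(δ − z_{0.05}) = 0.85, so δ = z_{0.05} + z_{0.15} = 1.645 + 1.036 = 2.681.
δ = d·√(n/2) ⇒ n = 2(δ/d)² = 2 × (2.681 / 1.06)² = 12.80.
Rounding up, n = 13 per group.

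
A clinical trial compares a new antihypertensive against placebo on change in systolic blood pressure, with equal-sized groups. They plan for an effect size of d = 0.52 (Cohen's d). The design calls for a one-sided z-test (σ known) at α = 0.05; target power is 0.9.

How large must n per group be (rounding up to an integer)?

n = 64 per group

Set Φ(δ − 1.645) = 0.9; then δ − 1.645 = Φ⁻¹(0.9) = 1.282, giving δ = 2.926.
δ = d·√(n/2) ⇒ n = 2(δ/d)² = 2 × (2.926 / 0.52)² = 63.34.
Rounding up, n = 64 per group.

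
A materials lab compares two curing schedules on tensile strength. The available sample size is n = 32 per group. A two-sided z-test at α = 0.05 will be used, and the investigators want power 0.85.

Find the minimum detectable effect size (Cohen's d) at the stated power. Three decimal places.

d ≈ 0.749

Required noncentrality: δ = z_{0.025} + z_{0.15} = 1.960 + 1.036 = 2.996.
(The second rejection-region term Φ(−δ − z_{α/2}) is negligible and dropped.)
δ = d·√(n/2) ⇒ d = δ/√(n/2) = 2.996/√(32/2) = 0.7491.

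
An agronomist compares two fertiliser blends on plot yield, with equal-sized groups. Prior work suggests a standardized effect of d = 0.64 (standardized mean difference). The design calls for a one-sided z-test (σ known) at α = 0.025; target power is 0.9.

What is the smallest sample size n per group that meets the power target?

Set Φ(δ − 1.960) = 0.9; then δ − 1.960 = Φ⁻¹(0.9) = 1.282, giving δ = 3.242.
δ = d·√(n/2) ⇒ n = 2(δ/d)² = 2 × (3.242 / 0.64)² = 51.31.
Rounding up, n = 52 per group.

n = 52 per group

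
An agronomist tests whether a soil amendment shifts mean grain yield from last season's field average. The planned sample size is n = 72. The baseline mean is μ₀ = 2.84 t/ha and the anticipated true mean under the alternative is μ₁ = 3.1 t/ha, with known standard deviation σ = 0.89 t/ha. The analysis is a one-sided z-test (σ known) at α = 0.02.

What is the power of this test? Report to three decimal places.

Standardized effect: d = |μ₁ − μ₀| / σ = |3.1 − 2.84| / 0.89 = 0.2921
Noncentrality parameter: δ = d·√n = 0.2921 × √72 = 2.4788
One-sided α = 0.02 → critical value z_{0.02} = 2.054.
Power = Φ(δ − 2.054) = Φ(0.425) = 0.6646.

Power ≈ 0.665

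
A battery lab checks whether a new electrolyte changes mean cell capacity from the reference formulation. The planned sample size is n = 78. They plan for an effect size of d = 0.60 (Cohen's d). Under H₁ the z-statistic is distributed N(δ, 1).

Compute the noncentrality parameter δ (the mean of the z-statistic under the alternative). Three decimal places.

δ ≈ 5.299

δ = d·√n = 0.60 × √78 = 5.2991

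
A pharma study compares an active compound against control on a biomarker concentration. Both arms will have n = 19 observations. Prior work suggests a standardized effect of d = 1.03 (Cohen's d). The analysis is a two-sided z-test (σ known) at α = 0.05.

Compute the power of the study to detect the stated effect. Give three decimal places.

Noncentrality parameter: δ = d·√(n/2) = 1.03 × √(19/2) = 3.1747
Two-sided α = 0.05 → critical value z_{0.025} = 1.960.
Power = Φ(δ − 1.960) + Φ(−δ − 1.960) = Φ(1.215) + Φ(-5.135) = 0.8878 + 0.0000 = 0.8878.

Power ≈ 0.888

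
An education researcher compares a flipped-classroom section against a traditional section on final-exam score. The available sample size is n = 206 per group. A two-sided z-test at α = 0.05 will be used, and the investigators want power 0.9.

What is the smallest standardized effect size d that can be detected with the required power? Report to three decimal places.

Required noncentrality: δ = z_{0.025} + z_{0.10} = 1.960 + 1.282 = 3.242.
(The second rejection-region term Φ(−δ − z_{α/2}) is negligible and dropped.)
δ = d·√(n/2) ⇒ d = δ/√(n/2) = 3.242/√(206/2) = 0.3194.

d ≈ 0.319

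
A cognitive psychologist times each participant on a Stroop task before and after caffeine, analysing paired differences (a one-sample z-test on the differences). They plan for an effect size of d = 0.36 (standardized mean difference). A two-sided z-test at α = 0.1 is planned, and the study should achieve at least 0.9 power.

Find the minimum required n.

n = 67

For power 0.9 need Φ(δ − z_{0.05}) = 0.9, so δ = z_{0.05} + z_{0.10} = 1.645 + 1.282 = 2.926.
(For δ > 0 the lower-tail rejection region contributes negligibly to power, so the one-term inversion is standard.)
δ = d·√n ⇒ n = (δ/d)² = (2.926 / 0.36)² = 66.08.
Round up to the next whole unit.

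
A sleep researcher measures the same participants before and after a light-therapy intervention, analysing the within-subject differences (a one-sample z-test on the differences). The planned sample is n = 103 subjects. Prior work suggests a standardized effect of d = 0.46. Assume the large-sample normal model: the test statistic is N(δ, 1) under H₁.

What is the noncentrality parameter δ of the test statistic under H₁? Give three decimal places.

The noncentrality parameter scales effect size by the design's sample-size factor: δ = d·√n = 0.46 × √103 = 4.6685

δ ≈ 4.668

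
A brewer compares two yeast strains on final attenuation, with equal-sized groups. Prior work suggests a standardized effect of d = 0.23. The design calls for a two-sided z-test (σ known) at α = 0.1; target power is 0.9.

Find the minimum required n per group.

For power 0.9 need Φ(δ − z_{0.05}) = 0.9, so δ = z_{0.05} + z_{0.10} = 1.645 + 1.282 = 2.926.
(The Φ(−δ − z_{α/2}) term is vanishingly small for δ > 0 and is dropped in the standard sample-size formula.)
δ = d·√(n/2) ⇒ n = 2(δ/d)² = 2 × (2.926 / 0.23)² = 323.77.
Rounding up, n = 324 per group.

n = 324 per group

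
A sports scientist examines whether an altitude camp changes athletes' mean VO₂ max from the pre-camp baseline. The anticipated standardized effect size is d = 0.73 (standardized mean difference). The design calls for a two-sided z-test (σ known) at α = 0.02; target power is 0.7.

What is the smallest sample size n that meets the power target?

n = 16

Set Φ(δ − 2.326) = 0.7; then δ − 2.326 = Φ⁻¹(0.7) = 0.524, giving δ = 2.851.
(For δ > 0 the lower-tail rejection region contributes negligibly to power, so the one-term inversion is standard.)
δ = d·√n ⇒ n = (δ/d)² = (2.851 / 0.73)² = 15.25.
Round up to the next whole unit.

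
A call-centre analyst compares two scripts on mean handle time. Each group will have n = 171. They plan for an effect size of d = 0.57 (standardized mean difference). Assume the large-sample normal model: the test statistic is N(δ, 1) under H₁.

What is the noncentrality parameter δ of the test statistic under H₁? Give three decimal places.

δ ≈ 5.271

δ = d·√(n/2) = 0.57 × √(171/2) = 5.2706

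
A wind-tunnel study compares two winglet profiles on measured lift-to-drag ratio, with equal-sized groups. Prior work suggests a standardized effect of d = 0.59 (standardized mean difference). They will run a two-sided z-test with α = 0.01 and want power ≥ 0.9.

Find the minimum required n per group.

n = 86 per group

Set Φ(δ − 2.576) = 0.9; then δ − 2.576 = Φ⁻¹(0.9) = 1.282, giving δ = 3.857.
(The Φ(−δ − z_{α/2}) term is vanishingly small for δ > 0 and is dropped in the standard sample-size formula.)
δ = d·√(n/2) ⇒ n = 2(δ/d)² = 2 × (3.857 / 0.59)² = 85.49.
Round up to the next whole unit.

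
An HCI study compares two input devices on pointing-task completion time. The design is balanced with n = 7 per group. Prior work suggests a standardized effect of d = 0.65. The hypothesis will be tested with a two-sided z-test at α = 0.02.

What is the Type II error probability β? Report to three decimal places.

β ≈ 0.866

Noncentrality parameter: δ = d·√(n/2) = 0.65 × √(7/2) = 1.2160
Critical value for a two-sided test at α = 0.02: z_{α/2} = 2.326.
Power = Φ(δ − 2.326) + Φ(−δ − 2.326) = Φ(-1.110) + Φ(-3.542) = 0.1334 + 0.0002 = 0.1336.
Type II error: β = 1 − power = 1 − 0.1336 = 0.8664.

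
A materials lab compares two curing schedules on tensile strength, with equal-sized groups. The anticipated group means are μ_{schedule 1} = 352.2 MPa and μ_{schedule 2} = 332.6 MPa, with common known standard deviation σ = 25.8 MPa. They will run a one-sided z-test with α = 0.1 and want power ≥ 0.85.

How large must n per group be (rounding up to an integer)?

Standardized effect: d = |μ_{schedule 1} − μ_{schedule 2}| / σ = |352.2 − 332.6| / 25.8 = 0.7597
Set Φ(δ − 1.282) = 0.85; then δ − 1.282 = Φ⁻¹(0.85) = 1.036, giving δ = 2.318.
δ = d·√(n/2) ⇒ n = 2(δ/d)² = 2 × (2.318 / 0.7597)² = 18.62.
Round up to the next whole unit.

n = 19 per group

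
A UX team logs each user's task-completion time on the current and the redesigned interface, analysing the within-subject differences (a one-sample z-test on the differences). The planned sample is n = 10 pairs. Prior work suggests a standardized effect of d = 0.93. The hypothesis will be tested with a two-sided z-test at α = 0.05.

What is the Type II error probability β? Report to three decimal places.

β ≈ 0.163

Noncentrality parameter: δ = d·√n = 0.93 × √10 = 2.9409
Critical value for a two-sided test at α = 0.05: z_{α/2} = 1.960.
Power = Φ(δ − 1.960) + Φ(−δ − 1.960) = Φ(0.981) + Φ(-4.901) = 0.8367 + 0.0000 = 0.8367.
Type II error: β = 1 − power = 1 − 0.8367 = 0.1633.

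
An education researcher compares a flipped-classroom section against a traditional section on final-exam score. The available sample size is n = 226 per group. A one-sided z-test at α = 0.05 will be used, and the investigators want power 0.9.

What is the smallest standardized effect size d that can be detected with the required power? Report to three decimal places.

Required noncentrality: δ = z_{0.05} + z_{0.10} = 1.645 + 1.282 = 2.926.
δ = d·√(n/2) ⇒ d = δ/√(n/2) = 2.926/√(226/2) = 0.2753.

d ≈ 0.275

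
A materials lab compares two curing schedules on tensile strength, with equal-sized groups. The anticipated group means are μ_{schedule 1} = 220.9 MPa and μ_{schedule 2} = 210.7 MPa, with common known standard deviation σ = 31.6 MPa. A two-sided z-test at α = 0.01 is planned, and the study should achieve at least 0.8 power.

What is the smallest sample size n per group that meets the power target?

n = 225 per group

Standardized effect: d = |μ_{schedule 1} − μ_{schedule 2}| / σ = |220.9 − 210.7| / 31.6 = 0.3228
Set Φ(δ − 2.576) = 0.8; then δ − 2.576 = Φ⁻¹(0.8) = 0.842, giving δ = 3.417.
(The Φ(−δ − z_{α/2}) term is vanishingly small for δ > 0 and is dropped in the standard sample-size formula.)
δ = d·√(n/2) ⇒ n = 2(δ/d)² = 2 × (3.417 / 0.3228)² = 224.19.
Rounding up, n = 225 per group.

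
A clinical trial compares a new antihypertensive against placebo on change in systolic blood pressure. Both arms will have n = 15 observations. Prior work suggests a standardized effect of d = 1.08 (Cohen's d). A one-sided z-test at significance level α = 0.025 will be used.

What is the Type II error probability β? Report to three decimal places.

β ≈ 0.159

Noncentrality parameter: δ = d·√(n/2) = 1.08 × √(15/2) = 2.9577
Critical value for a one-sided test at α = 0.025: z_α = 1.960.
Power = P(Z > 1.960 − δ) = Φ(0.998) = 0.8408.
Type II error: β = 1 − power = 1 − 0.8408 = 0.1592.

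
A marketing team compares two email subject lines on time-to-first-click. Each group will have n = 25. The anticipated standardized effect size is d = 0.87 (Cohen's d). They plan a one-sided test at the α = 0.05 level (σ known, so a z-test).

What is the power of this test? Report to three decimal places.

Noncentrality parameter: δ = d·√(n/2) = 0.87 × √(25/2) = 3.0759
Critical value for a one-sided test at α = 0.05: z_α = 1.645.
Power = P(Z > 1.645 − δ) = Φ(1.431) = 0.9238.

Power ≈ 0.924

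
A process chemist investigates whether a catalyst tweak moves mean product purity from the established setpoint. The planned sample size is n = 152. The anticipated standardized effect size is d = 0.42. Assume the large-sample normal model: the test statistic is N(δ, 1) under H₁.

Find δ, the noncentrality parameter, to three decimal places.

δ = d·√n = 0.42 × √152 = 5.1781

δ ≈ 5.178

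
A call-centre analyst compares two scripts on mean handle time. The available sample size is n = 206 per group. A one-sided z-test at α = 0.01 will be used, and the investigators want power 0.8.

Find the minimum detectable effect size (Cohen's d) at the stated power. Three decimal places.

d ≈ 0.312

Need Φ(δ − 2.326) = 0.8, so δ = 2.326 + 0.842 = 3.168.
δ = d·√(n/2) ⇒ d = δ/√(n/2) = 3.168/√(206/2) = 0.3121.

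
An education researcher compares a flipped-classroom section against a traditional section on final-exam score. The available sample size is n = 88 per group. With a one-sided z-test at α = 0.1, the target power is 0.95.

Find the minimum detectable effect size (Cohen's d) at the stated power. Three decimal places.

Need Φ(δ − 1.282) = 0.95, so δ = 1.282 + 1.645 = 2.926.
δ = d·√(n/2) ⇒ d = δ/√(n/2) = 2.926/√(88/2) = 0.4412.

d ≈ 0.441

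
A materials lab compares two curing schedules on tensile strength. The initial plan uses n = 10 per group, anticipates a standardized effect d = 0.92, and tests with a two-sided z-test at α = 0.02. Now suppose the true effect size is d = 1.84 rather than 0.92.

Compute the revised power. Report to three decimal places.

With d = 1.84: δ = d·√(n/2) = 1.84 × √(10/2) = 4.1144. Critical value z_{0.01} = 2.326.
Revised power = Φ(δ − 2.326) + Φ(−δ − 2.326) = Φ(1.788) + Φ(-6.441) = 0.9631 + 0.0000 = 0.9631.

Power ≈ 0.963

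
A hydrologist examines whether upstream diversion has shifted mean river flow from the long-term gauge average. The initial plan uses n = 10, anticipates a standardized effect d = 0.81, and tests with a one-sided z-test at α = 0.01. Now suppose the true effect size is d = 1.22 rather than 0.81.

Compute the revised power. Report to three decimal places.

Power ≈ 0.937

With d = 1.22: δ = d·√n = 1.22 × √10 = 3.8580. Critical value z_{0.01} = 2.326.
Revised power = Φ(δ − 2.326) = Φ(1.532) = 0.9372.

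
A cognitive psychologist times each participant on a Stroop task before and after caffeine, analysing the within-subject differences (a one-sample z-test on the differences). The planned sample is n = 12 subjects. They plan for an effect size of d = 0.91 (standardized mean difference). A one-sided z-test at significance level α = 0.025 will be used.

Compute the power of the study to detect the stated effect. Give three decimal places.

Power ≈ 0.883

Noncentrality parameter: δ = d·√n = 0.91 × √12 = 3.1523
One-sided α = 0.025 → critical value z_{0.025} = 1.960.
Power = Φ(δ − 1.960) = Φ(1.192) = 0.8834.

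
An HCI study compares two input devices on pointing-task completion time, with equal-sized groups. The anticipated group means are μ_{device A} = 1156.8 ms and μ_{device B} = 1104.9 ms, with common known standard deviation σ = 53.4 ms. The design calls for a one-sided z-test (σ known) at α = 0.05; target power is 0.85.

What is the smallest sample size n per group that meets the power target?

Standardized effect: d = |μ_{device A} − μ_{device B}| / σ = |1156.8 − 1104.9| / 53.4 = 0.9719
Set Φ(δ − 1.645) = 0.85; then δ − 1.645 = Φ⁻¹(0.85) = 1.036, giving δ = 2.681.
δ = d·√(n/2) ⇒ n = 2(δ/d)² = 2 × (2.681 / 0.9719)² = 15.22.
Round up to the next whole unit.

n = 16 per group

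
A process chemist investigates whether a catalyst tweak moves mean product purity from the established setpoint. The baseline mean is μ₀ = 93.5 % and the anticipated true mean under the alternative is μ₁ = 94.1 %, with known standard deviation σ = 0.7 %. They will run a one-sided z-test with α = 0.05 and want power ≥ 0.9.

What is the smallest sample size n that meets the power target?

n = 12

Standardized effect: d = |μ₁ − μ₀| / σ = |94.1 − 93.5| / 0.7 = 0.8571
For power 0.9 need Φ(δ − z_{0.05}) = 0.9, so δ = z_{0.05} + z_{0.10} = 1.645 + 1.282 = 2.926.
δ = d·√n ⇒ n = (δ/d)² = (2.926 / 0.8571)² = 11.66.
Round up to the next whole unit.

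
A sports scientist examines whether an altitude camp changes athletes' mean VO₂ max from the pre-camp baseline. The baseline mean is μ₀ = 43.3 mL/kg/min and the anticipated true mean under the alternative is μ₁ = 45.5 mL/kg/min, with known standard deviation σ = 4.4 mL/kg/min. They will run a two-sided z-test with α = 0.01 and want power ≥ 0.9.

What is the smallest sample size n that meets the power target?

Standardized effect: d = |μ₁ − μ₀| / σ = |45.5 − 43.3| / 4.4 = 0.5000
For power 0.9 need Φ(δ − z_{0.005}) = 0.9, so δ = z_{0.005} + z_{0.10} = 2.576 + 1.282 = 3.857.
(For δ > 0 the lower-tail rejection region contributes negligibly to power, so the one-term inversion is standard.)
δ = d·√n ⇒ n = (δ/d)² = (3.857 / 0.5000)² = 59.52.
Round up to the next whole unit.

n = 60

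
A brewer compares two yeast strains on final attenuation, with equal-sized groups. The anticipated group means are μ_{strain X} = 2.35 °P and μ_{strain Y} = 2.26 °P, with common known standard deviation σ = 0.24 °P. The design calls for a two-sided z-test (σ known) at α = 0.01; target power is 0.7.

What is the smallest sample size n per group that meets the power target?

Standardized effect: d = |μ_{strain X} − μ_{strain Y}| / σ = |2.35 − 2.26| / 0.24 = 0.3750
Set Φ(δ − 2.576) = 0.7; then δ − 2.576 = Φ⁻¹(0.7) = 0.524, giving δ = 3.100.
(The Φ(−δ − z_{α/2}) term is vanishingly small for δ > 0 and is dropped in the standard sample-size formula.)
δ = d·√(n/2) ⇒ n = 2(δ/d)² = 2 × (3.100 / 0.3750)² = 136.70.
Rounding up, n = 137 per group.

n = 137 per group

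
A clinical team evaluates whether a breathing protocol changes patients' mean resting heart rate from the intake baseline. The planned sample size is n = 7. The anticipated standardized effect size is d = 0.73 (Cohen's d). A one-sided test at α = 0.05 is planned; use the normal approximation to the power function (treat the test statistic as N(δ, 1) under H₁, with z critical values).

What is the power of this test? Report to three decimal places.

Noncentrality parameter: δ = d·√n = 0.73 × √7 = 1.9314
Critical value for a one-sided test at α = 0.05: z_α = 1.645.
Power = Φ(δ − 1.645) = Φ(0.287) = 0.6128.

Power ≈ 0.613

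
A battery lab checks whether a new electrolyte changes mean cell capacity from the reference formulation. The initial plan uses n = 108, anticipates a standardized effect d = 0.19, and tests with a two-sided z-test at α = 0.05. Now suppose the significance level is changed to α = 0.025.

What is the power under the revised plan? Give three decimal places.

Power ≈ 0.395

δ = d·√n = 0.19 × √108 = 1.9745 (unchanged). New critical value: z_{0.0125} = 2.241.
Revised power = Φ(δ − 2.241) + Φ(−δ − 2.241) = Φ(-0.267) + Φ(-4.216) = 0.3948 + 0.0000 = 0.3948.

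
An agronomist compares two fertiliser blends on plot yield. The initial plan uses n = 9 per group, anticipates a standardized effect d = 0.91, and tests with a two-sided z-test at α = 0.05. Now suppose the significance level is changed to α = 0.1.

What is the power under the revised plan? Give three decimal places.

δ = d·√(n/2) = 0.91 × √(9/2) = 1.9304 (unchanged). New critical value: z_{0.05} = 1.645.
Revised power = Φ(δ − 1.645) + Φ(−δ − 1.645) = Φ(0.286) + Φ(-3.575) = 0.6124 + 0.0002 = 0.6126.

Power ≈ 0.613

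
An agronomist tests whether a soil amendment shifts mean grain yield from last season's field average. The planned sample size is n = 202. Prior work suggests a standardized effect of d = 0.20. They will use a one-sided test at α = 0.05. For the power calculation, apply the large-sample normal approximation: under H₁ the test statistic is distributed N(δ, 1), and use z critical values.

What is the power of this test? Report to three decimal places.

Power ≈ 0.884

Noncentrality parameter: δ = d·√n = 0.20 × √202 = 2.8425
One-sided α = 0.05 → critical value z_{0.05} = 1.645.
Power = P(Z > 1.645 − δ) = Φ(1.198) = 0.8845.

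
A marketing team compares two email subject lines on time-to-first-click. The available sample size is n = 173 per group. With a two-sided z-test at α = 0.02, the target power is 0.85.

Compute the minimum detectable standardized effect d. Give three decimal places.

d ≈ 0.362

Need Φ(δ − 2.326) = 0.85, so δ = 2.326 + 1.036 = 3.363.
(Lower-tail contribution to power is negligible for δ > 0.)
δ = d·√(n/2) ⇒ d = δ/√(n/2) = 3.363/√(173/2) = 0.3616.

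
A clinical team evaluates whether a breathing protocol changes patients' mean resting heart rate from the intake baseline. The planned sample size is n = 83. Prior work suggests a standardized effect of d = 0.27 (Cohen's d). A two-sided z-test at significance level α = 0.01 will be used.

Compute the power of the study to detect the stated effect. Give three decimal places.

Power ≈ 0.454

Noncentrality parameter: δ = d·√n = 0.27 × √83 = 2.4598
Two-sided α = 0.01 → critical value z_{0.005} = 2.576.
Power = Φ(δ − 2.576) + Φ(−δ − 2.576) = Φ(-0.116) + Φ(-5.036) = 0.4538 + 0.0000 = 0.4538.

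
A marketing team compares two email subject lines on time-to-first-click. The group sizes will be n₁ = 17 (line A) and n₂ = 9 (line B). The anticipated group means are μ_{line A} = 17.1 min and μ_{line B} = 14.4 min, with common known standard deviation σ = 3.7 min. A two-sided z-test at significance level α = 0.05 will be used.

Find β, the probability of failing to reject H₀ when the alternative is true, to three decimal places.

Standardized effect: d = |μ_{line A} − μ_{line B}| / σ = |17.1 − 14.4| / 3.7 = 0.7297
Noncentrality parameter: δ = d / √(1/n₁ + 1/n₂) = 0.7297 / √(1/17 + 1/9) = 1.7702
Two-sided α = 0.05 → critical value z_{0.025} = 1.960.
Power = Φ(δ − 1.960) + Φ(−δ − 1.960) = Φ(-0.190) + Φ(-3.730) = 0.4247 + 0.0001 = 0.4248.
Type II error: β = 1 − power = 1 − 0.4248 = 0.5752.

β ≈ 0.575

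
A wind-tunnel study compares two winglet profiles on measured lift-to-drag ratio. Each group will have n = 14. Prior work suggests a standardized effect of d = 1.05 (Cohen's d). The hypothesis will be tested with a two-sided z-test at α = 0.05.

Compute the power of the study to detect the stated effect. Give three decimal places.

Noncentrality parameter: δ = d·√(n/2) = 1.05 × √(14/2) = 2.7780
Critical value for a two-sided test at α = 0.05: z_{α/2} = 1.960.
Power = Φ(δ − 1.960) + Φ(−δ − 1.960) = Φ(0.818) + Φ(-4.738) = 0.7933 + 0.0000 = 0.7933.

Power ≈ 0.793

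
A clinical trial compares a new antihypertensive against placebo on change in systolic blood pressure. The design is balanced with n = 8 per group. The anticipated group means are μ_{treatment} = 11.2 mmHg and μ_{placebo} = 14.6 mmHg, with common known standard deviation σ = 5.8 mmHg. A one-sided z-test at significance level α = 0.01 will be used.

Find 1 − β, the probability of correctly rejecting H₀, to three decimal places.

Power ≈ 0.124

Standardized effect: d = |μ_{treatment} − μ_{placebo}| / σ = |11.2 − 14.6| / 5.8 = 0.5862
Noncentrality parameter: δ = d·√(n/2) = 0.5862 × √(8/2) = 1.1724
One-sided α = 0.01 → critical value z_{0.01} = 2.326.
Power = Φ(δ − 2.326) = Φ(-1.154) = 0.1243.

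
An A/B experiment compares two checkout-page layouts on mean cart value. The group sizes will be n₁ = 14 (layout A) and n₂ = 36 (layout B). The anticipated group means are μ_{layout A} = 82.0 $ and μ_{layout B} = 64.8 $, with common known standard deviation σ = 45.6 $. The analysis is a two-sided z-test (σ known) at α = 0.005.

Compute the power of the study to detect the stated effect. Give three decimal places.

Standardized effect: d = |μ_{layout A} − μ_{layout B}| / σ = |82.0 − 64.8| / 45.6 = 0.3772
Noncentrality parameter: δ = d / √(1/n₁ + 1/n₂) = 0.3772 / √(1/14 + 1/36) = 1.1976
Critical value for a two-sided test at α = 0.005: z_{α/2} = 2.807.
Power = Φ(δ − 2.807) + Φ(−δ − 2.807) = Φ(-1.609) + Φ(-4.005) = 0.0538 + 0.0000 = 0.0538.

Power ≈ 0.054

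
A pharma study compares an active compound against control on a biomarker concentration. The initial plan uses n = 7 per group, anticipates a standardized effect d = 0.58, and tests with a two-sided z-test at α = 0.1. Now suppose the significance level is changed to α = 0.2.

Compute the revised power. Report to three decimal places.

δ = d·√(n/2) = 0.58 × √(7/2) = 1.0851 (unchanged). New critical value: z_{0.1} = 1.282.
Revised power = Φ(δ − 1.282) + Φ(−δ − 1.282) = Φ(-0.196) + Φ(-2.367) = 0.4221 + 0.0090 = 0.4311.

Power ≈ 0.431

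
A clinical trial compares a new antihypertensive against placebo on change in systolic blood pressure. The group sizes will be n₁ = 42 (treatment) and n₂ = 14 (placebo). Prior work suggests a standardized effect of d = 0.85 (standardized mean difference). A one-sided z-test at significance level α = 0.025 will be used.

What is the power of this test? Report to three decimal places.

Noncentrality parameter: δ = d / √(1/n₁ + 1/n₂) = 0.85 / √(1/42 + 1/14) = 2.7543
Critical value for a one-sided test at α = 0.025: z_α = 1.960.
Power = P(Z > 1.960 − δ) = Φ(0.794) = 0.7865.

Power ≈ 0.787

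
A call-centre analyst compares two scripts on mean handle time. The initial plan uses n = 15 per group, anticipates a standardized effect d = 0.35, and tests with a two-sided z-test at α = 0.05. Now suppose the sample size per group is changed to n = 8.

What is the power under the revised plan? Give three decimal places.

Power ≈ 0.108

With n = 8 per group: δ = d·√(n/2) = 0.35 × √(8/2) = 0.7000. Critical value z_{0.025} = 1.960.
Revised power = Φ(δ − 1.960) + Φ(−δ − 1.960) = Φ(-1.260) + Φ(-2.660) = 0.1038 + 0.0039 = 0.1077.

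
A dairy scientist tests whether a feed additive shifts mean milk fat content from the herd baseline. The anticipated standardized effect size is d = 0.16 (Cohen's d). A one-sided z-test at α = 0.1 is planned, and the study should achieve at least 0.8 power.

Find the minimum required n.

For power 0.8 need Φ(δ − z_{0.1}) = 0.8, so δ = z_{0.1} + z_{0.20} = 1.282 + 0.842 = 2.123.
δ = d·√n ⇒ n = (δ/d)² = (2.123 / 0.16)² = 176.09.
Round up to the next whole unit.

n = 177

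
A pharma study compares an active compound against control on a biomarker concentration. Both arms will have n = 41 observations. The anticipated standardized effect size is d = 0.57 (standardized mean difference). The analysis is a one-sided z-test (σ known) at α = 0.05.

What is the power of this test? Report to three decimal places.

Noncentrality parameter: δ = d·√(n/2) = 0.57 × √(41/2) = 2.5808
One-sided α = 0.05 → critical value z_{0.05} = 1.645.
Power = Φ(δ − 1.645) = Φ(0.936) = 0.8253.

Power ≈ 0.825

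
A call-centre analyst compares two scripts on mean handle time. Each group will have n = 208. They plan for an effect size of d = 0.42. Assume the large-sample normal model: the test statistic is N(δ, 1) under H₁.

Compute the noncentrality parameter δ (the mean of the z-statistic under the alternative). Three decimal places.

δ ≈ 4.283

δ = d·√(n/2) = 0.42 × √(208/2) = 4.2832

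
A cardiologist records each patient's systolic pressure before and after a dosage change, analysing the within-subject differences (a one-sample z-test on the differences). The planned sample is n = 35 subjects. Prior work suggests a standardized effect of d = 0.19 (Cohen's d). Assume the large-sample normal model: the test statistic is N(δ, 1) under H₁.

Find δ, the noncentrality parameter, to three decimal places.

δ ≈ 1.124

δ = d·√n = 0.19 × √35 = 1.1241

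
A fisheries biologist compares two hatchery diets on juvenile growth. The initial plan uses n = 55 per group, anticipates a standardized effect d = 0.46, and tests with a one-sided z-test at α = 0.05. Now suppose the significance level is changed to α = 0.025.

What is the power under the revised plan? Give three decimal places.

Power ≈ 0.674

δ = d·√(n/2) = 0.46 × √(55/2) = 2.4123 (unchanged). New critical value: z_{0.025} = 1.960.
Revised power = Φ(δ − 1.960) = Φ(0.452) = 0.6745.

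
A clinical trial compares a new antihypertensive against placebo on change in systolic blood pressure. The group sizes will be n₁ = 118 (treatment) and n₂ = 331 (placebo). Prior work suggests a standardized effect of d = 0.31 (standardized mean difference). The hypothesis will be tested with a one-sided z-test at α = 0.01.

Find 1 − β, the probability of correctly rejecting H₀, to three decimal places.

Power ≈ 0.714

Noncentrality parameter: δ = d / √(1/n₁ + 1/n₂) = 0.31 / √(1/118 + 1/331) = 2.8913
Critical value for a one-sided test at α = 0.01: z_α = 2.326.
Power = P(Z > 2.326 − δ) = Φ(0.565) = 0.7139.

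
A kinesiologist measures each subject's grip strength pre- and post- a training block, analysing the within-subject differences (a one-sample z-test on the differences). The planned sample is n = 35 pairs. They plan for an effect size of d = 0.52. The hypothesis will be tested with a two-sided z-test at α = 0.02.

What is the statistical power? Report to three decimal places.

Noncentrality parameter: λ = d·√n = 0.52 × √35 = 3.0764
Two-sided α = 0.02 → critical value z_{0.01} = 2.326.
Power = Φ(λ − 2.326) + Φ(−λ − 2.326) = Φ(0.750) + Φ(-5.403) = 0.7734 + 0.0000 = 0.7734.

Power ≈ 0.773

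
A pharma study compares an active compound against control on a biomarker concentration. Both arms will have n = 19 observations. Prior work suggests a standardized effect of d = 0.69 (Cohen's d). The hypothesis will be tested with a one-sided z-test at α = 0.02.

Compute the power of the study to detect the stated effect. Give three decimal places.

Power ≈ 0.529

Noncentrality parameter: δ = d·√(n/2) = 0.69 × √(19/2) = 2.1267
One-sided α = 0.02 → critical value z_{0.02} = 2.054.
Power = P(Z > 2.054 − δ) = Φ(0.073) = 0.5291.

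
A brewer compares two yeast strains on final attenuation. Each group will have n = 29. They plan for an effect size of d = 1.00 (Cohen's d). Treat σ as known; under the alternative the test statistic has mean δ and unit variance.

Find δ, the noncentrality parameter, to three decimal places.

δ = d·√(n/2) = 1.00 × √(29/2) = 3.8079

δ ≈ 3.808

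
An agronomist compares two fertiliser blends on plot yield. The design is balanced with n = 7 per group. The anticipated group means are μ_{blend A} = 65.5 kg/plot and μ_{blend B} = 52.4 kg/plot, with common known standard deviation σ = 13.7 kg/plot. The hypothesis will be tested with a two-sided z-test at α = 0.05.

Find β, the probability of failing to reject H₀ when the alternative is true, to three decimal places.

Standardized effect: d = |μ_{blend A} − μ_{blend B}| / σ = |65.5 − 52.4| / 13.7 = 0.9562
Noncentrality parameter: δ = d·√(n/2) = 0.9562 × √(7/2) = 1.7889
Critical value for a two-sided test at α = 0.05: z_{α/2} = 1.960.
Power = Φ(δ − 1.960) + Φ(−δ − 1.960) = Φ(-0.171) + Φ(-3.749) = 0.4321 + 0.0001 = 0.4322.
Type II error: β = 1 − power = 1 − 0.4322 = 0.5678.

β ≈ 0.568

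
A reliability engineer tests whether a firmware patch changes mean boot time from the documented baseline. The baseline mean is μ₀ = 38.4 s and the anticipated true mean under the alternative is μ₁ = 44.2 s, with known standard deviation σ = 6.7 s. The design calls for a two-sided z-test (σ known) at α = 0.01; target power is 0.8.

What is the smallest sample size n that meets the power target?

n = 16

Standardized effect: d = |μ₁ − μ₀| / σ = |44.2 − 38.4| / 6.7 = 0.8657
Set Φ(δ − 2.576) = 0.8; then δ − 2.576 = Φ⁻¹(0.8) = 0.842, giving δ = 3.417.
(Ignoring the negligible lower-tail rejection probability gives the usual closed-form inversion.)
δ = d·√n ⇒ n = (δ/d)² = (3.417 / 0.8657)² = 15.58.
Round up to the next whole unit.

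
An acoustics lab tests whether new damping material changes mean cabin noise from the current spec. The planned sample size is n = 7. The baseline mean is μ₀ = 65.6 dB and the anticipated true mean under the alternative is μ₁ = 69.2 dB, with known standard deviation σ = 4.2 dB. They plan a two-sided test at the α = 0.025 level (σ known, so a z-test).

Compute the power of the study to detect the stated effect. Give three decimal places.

Power ≈ 0.511

Standardized effect: d = |μ₁ − μ₀| / σ = |69.2 − 65.6| / 4.2 = 0.8571
Noncentrality parameter: δ = d·√n = 0.8571 × √7 = 2.2678
Two-sided α = 0.025 → critical value z_{0.0125} = 2.241.
Power = Φ(δ − 2.241) + Φ(−δ − 2.241) = Φ(0.026) + Φ(-4.509) = 0.5105 + 0.0000 = 0.5105.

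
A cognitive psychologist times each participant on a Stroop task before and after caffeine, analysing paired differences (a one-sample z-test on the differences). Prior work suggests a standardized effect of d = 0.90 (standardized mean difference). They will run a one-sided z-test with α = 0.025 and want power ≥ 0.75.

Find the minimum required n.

n = 9

Set Φ(δ − 1.960) = 0.75; then δ − 1.960 = Φ⁻¹(0.75) = 0.674, giving δ = 2.634.
δ = d·√n ⇒ n = (δ/d)² = (2.634 / 0.90)² = 8.57.
Round up to the next whole unit.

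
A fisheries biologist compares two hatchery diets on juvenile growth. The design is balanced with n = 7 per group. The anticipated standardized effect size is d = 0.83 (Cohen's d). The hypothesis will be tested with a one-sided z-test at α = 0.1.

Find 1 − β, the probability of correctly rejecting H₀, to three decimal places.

Power ≈ 0.607

Noncentrality parameter: δ = d·√(n/2) = 0.83 × √(7/2) = 1.5528
Critical value for a one-sided test at α = 0.1: z_α = 1.282.
Power = P(Z > 1.282 − δ) = Φ(0.271) = 0.6069.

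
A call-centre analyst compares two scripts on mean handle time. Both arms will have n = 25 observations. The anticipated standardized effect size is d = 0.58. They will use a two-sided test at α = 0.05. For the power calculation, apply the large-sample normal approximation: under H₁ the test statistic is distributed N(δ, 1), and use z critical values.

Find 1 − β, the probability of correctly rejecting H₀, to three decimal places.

Noncentrality parameter: λ = d·√(n/2) = 0.58 × √(25/2) = 2.0506
Two-sided α = 0.05 → critical value z_{0.025} = 1.960.
Power = Φ(λ − 1.960) + Φ(−λ − 1.960) = Φ(0.091) + Φ(-4.011) = 0.5361 + 0.0000 = 0.5361.

Power ≈ 0.536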